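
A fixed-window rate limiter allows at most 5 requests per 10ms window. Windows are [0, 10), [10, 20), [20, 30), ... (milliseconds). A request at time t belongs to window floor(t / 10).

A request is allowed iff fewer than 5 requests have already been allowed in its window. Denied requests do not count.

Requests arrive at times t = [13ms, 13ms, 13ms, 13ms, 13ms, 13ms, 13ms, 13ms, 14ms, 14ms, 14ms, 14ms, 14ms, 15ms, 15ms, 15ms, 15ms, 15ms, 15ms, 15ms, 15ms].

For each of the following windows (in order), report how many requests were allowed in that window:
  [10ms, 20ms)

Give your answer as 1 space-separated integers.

Answer: 5

Derivation:
Processing requests:
  req#1 t=13ms (window 1): ALLOW
  req#2 t=13ms (window 1): ALLOW
  req#3 t=13ms (window 1): ALLOW
  req#4 t=13ms (window 1): ALLOW
  req#5 t=13ms (window 1): ALLOW
  req#6 t=13ms (window 1): DENY
  req#7 t=13ms (window 1): DENY
  req#8 t=13ms (window 1): DENY
  req#9 t=14ms (window 1): DENY
  req#10 t=14ms (window 1): DENY
  req#11 t=14ms (window 1): DENY
  req#12 t=14ms (window 1): DENY
  req#13 t=14ms (window 1): DENY
  req#14 t=15ms (window 1): DENY
  req#15 t=15ms (window 1): DENY
  req#16 t=15ms (window 1): DENY
  req#17 t=15ms (window 1): DENY
  req#18 t=15ms (window 1): DENY
  req#19 t=15ms (window 1): DENY
  req#20 t=15ms (window 1): DENY
  req#21 t=15ms (window 1): DENY

Allowed counts by window: 5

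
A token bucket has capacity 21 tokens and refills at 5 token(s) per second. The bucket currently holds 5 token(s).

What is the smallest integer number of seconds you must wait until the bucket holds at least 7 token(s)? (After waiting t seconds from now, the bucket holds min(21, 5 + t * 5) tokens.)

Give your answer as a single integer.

Answer: 1

Derivation:
Need 5 + t * 5 >= 7, so t >= 2/5.
Smallest integer t = ceil(2/5) = 1.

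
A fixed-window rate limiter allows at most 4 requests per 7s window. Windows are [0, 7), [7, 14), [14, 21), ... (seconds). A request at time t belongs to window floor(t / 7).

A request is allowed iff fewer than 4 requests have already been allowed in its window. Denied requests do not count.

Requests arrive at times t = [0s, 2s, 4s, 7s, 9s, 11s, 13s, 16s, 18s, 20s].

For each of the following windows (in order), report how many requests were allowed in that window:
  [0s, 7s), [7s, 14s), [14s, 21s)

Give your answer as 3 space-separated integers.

Processing requests:
  req#1 t=0s (window 0): ALLOW
  req#2 t=2s (window 0): ALLOW
  req#3 t=4s (window 0): ALLOW
  req#4 t=7s (window 1): ALLOW
  req#5 t=9s (window 1): ALLOW
  req#6 t=11s (window 1): ALLOW
  req#7 t=13s (window 1): ALLOW
  req#8 t=16s (window 2): ALLOW
  req#9 t=18s (window 2): ALLOW
  req#10 t=20s (window 2): ALLOW

Allowed counts by window: 3 4 3

Answer: 3 4 3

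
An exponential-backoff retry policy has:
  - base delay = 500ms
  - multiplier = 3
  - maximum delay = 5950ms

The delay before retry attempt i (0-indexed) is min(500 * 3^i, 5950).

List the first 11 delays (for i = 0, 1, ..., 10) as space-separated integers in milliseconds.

Computing each delay:
  i=0: min(500*3^0, 5950) = 500
  i=1: min(500*3^1, 5950) = 1500
  i=2: min(500*3^2, 5950) = 4500
  i=3: min(500*3^3, 5950) = 5950
  i=4: min(500*3^4, 5950) = 5950
  i=5: min(500*3^5, 5950) = 5950
  i=6: min(500*3^6, 5950) = 5950
  i=7: min(500*3^7, 5950) = 5950
  i=8: min(500*3^8, 5950) = 5950
  i=9: min(500*3^9, 5950) = 5950
  i=10: min(500*3^10, 5950) = 5950

Answer: 500 1500 4500 5950 5950 5950 5950 5950 5950 5950 5950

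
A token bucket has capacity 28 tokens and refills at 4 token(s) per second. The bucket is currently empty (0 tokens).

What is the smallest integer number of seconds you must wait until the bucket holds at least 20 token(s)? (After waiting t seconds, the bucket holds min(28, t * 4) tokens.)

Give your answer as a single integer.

Answer: 5

Derivation:
Need t * 4 >= 20, so t >= 20/4.
Smallest integer t = ceil(20/4) = 5.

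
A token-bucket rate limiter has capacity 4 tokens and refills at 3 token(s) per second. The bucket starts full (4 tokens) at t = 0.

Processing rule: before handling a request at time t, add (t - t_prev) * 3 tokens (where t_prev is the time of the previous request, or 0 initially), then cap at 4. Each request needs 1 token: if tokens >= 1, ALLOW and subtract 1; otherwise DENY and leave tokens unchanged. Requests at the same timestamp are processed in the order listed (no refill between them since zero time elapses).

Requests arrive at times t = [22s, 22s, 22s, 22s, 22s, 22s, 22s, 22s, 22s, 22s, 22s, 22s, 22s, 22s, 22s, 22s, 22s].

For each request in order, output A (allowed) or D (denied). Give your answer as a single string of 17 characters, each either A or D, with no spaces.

Simulating step by step:
  req#1 t=22s: ALLOW
  req#2 t=22s: ALLOW
  req#3 t=22s: ALLOW
  req#4 t=22s: ALLOW
  req#5 t=22s: DENY
  req#6 t=22s: DENY
  req#7 t=22s: DENY
  req#8 t=22s: DENY
  req#9 t=22s: DENY
  req#10 t=22s: DENY
  req#11 t=22s: DENY
  req#12 t=22s: DENY
  req#13 t=22s: DENY
  req#14 t=22s: DENY
  req#15 t=22s: DENY
  req#16 t=22s: DENY
  req#17 t=22s: DENY

Answer: AAAADDDDDDDDDDDDD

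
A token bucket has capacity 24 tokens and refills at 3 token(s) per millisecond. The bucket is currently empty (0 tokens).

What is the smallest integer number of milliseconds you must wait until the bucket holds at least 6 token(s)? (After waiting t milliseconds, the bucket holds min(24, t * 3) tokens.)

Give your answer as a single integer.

Need t * 3 >= 6, so t >= 6/3.
Smallest integer t = ceil(6/3) = 2.

Answer: 2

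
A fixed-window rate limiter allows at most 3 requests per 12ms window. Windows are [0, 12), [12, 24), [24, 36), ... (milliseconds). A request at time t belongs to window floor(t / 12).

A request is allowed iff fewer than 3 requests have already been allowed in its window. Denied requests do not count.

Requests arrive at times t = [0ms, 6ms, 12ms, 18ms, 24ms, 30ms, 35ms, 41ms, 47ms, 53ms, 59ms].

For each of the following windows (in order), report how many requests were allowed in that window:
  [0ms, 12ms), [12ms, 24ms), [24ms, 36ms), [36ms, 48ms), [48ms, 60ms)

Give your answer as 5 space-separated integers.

Processing requests:
  req#1 t=0ms (window 0): ALLOW
  req#2 t=6ms (window 0): ALLOW
  req#3 t=12ms (window 1): ALLOW
  req#4 t=18ms (window 1): ALLOW
  req#5 t=24ms (window 2): ALLOW
  req#6 t=30ms (window 2): ALLOW
  req#7 t=35ms (window 2): ALLOW
  req#8 t=41ms (window 3): ALLOW
  req#9 t=47ms (window 3): ALLOW
  req#10 t=53ms (window 4): ALLOW
  req#11 t=59ms (window 4): ALLOW

Allowed counts by window: 2 2 3 2 2

Answer: 2 2 3 2 2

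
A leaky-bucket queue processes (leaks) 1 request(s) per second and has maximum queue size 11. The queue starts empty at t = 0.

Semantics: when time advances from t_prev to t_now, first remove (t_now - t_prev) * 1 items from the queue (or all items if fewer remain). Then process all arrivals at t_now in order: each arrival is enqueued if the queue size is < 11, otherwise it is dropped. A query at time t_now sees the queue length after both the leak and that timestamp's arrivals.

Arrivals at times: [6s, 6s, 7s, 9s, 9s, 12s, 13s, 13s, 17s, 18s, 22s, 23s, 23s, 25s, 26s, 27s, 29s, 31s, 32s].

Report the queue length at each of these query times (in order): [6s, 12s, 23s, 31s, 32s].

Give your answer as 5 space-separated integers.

Answer: 2 1 2 1 1

Derivation:
Queue lengths at query times:
  query t=6s: backlog = 2
  query t=12s: backlog = 1
  query t=23s: backlog = 2
  query t=31s: backlog = 1
  query t=32s: backlog = 1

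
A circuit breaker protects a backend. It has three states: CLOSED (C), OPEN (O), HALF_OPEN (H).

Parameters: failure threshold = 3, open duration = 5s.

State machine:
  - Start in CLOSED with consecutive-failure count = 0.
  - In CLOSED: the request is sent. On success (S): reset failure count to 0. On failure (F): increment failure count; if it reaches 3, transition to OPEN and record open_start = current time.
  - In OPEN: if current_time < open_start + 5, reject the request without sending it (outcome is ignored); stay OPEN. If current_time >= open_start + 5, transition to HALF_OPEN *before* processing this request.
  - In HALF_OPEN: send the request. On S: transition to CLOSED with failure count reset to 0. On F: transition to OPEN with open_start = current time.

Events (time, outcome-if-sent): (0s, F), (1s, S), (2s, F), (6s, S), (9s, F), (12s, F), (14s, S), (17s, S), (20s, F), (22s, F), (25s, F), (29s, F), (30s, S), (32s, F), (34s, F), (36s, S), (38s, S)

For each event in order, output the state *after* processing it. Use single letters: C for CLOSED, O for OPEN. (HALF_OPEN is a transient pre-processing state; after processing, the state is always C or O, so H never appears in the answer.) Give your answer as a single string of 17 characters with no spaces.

State after each event:
  event#1 t=0s outcome=F: state=CLOSED
  event#2 t=1s outcome=S: state=CLOSED
  event#3 t=2s outcome=F: state=CLOSED
  event#4 t=6s outcome=S: state=CLOSED
  event#5 t=9s outcome=F: state=CLOSED
  event#6 t=12s outcome=F: state=CLOSED
  event#7 t=14s outcome=S: state=CLOSED
  event#8 t=17s outcome=S: state=CLOSED
  event#9 t=20s outcome=F: state=CLOSED
  event#10 t=22s outcome=F: state=CLOSED
  event#11 t=25s outcome=F: state=OPEN
  event#12 t=29s outcome=F: state=OPEN
  event#13 t=30s outcome=S: state=CLOSED
  event#14 t=32s outcome=F: state=CLOSED
  event#15 t=34s outcome=F: state=CLOSED
  event#16 t=36s outcome=S: state=CLOSED
  event#17 t=38s outcome=S: state=CLOSED

Answer: CCCCCCCCCCOOCCCCC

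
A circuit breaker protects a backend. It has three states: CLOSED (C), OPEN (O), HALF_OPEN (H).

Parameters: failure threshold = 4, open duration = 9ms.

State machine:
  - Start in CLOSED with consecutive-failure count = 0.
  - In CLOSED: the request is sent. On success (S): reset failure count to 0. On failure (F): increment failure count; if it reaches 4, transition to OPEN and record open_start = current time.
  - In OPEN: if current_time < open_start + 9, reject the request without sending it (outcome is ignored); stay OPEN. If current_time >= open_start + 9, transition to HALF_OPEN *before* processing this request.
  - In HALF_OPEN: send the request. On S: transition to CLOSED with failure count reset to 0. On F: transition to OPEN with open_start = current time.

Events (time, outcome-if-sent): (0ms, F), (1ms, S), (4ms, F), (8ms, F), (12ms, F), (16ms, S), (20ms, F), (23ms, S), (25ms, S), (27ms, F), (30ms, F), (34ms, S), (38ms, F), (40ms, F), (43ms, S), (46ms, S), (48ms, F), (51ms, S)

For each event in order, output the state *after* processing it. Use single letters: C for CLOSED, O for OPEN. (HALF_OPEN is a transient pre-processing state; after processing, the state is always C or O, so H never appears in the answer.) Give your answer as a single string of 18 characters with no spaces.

Answer: CCCCCCCCCCCCCCCCCC

Derivation:
State after each event:
  event#1 t=0ms outcome=F: state=CLOSED
  event#2 t=1ms outcome=S: state=CLOSED
  event#3 t=4ms outcome=F: state=CLOSED
  event#4 t=8ms outcome=F: state=CLOSED
  event#5 t=12ms outcome=F: state=CLOSED
  event#6 t=16ms outcome=S: state=CLOSED
  event#7 t=20ms outcome=F: state=CLOSED
  event#8 t=23ms outcome=S: state=CLOSED
  event#9 t=25ms outcome=S: state=CLOSED
  event#10 t=27ms outcome=F: state=CLOSED
  event#11 t=30ms outcome=F: state=CLOSED
  event#12 t=34ms outcome=S: state=CLOSED
  event#13 t=38ms outcome=F: state=CLOSED
  event#14 t=40ms outcome=F: state=CLOSED
  event#15 t=43ms outcome=S: state=CLOSED
  event#16 t=46ms outcome=S: state=CLOSED
  event#17 t=48ms outcome=F: state=CLOSED
  event#18 t=51ms outcome=S: state=CLOSED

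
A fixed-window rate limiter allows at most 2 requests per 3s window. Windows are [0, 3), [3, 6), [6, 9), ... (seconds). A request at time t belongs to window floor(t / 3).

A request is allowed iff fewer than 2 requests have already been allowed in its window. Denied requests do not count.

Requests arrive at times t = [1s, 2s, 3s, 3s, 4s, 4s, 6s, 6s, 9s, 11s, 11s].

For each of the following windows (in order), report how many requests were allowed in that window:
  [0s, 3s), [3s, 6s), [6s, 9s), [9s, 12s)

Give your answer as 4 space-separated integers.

Answer: 2 2 2 2

Derivation:
Processing requests:
  req#1 t=1s (window 0): ALLOW
  req#2 t=2s (window 0): ALLOW
  req#3 t=3s (window 1): ALLOW
  req#4 t=3s (window 1): ALLOW
  req#5 t=4s (window 1): DENY
  req#6 t=4s (window 1): DENY
  req#7 t=6s (window 2): ALLOW
  req#8 t=6s (window 2): ALLOW
  req#9 t=9s (window 3): ALLOW
  req#10 t=11s (window 3): ALLOW
  req#11 t=11s (window 3): DENY

Allowed counts by window: 2 2 2 2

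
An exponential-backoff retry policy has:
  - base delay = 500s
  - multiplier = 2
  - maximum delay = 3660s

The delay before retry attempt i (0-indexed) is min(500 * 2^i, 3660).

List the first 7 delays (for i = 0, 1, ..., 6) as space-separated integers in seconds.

Answer: 500 1000 2000 3660 3660 3660 3660

Derivation:
Computing each delay:
  i=0: min(500*2^0, 3660) = 500
  i=1: min(500*2^1, 3660) = 1000
  i=2: min(500*2^2, 3660) = 2000
  i=3: min(500*2^3, 3660) = 3660
  i=4: min(500*2^4, 3660) = 3660
  i=5: min(500*2^5, 3660) = 3660
  i=6: min(500*2^6, 3660) = 3660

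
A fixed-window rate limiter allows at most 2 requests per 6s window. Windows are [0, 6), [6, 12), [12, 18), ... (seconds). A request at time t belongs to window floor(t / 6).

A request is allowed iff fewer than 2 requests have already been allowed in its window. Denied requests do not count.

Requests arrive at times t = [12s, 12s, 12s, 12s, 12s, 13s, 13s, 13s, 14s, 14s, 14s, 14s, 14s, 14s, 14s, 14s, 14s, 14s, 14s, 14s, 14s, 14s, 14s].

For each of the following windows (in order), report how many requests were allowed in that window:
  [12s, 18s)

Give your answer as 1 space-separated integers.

Processing requests:
  req#1 t=12s (window 2): ALLOW
  req#2 t=12s (window 2): ALLOW
  req#3 t=12s (window 2): DENY
  req#4 t=12s (window 2): DENY
  req#5 t=12s (window 2): DENY
  req#6 t=13s (window 2): DENY
  req#7 t=13s (window 2): DENY
  req#8 t=13s (window 2): DENY
  req#9 t=14s (window 2): DENY
  req#10 t=14s (window 2): DENY
  req#11 t=14s (window 2): DENY
  req#12 t=14s (window 2): DENY
  req#13 t=14s (window 2): DENY
  req#14 t=14s (window 2): DENY
  req#15 t=14s (window 2): DENY
  req#16 t=14s (window 2): DENY
  req#17 t=14s (window 2): DENY
  req#18 t=14s (window 2): DENY
  req#19 t=14s (window 2): DENY
  req#20 t=14s (window 2): DENY
  req#21 t=14s (window 2): DENY
  req#22 t=14s (window 2): DENY
  req#23 t=14s (window 2): DENY

Allowed counts by window: 2

Answer: 2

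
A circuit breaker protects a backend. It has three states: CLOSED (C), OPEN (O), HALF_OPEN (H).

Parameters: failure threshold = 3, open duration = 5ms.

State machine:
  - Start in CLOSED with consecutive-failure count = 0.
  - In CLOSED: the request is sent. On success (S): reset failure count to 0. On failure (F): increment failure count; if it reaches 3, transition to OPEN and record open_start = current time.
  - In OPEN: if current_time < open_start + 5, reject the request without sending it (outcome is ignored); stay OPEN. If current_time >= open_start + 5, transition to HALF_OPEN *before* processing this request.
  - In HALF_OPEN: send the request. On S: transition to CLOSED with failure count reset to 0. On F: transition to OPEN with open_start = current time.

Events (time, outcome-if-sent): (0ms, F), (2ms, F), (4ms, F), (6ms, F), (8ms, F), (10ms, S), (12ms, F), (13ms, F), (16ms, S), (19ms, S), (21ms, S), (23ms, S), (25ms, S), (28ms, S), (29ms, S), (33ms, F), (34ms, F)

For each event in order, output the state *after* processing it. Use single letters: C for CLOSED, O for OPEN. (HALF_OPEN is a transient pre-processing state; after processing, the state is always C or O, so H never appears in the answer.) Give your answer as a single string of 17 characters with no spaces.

State after each event:
  event#1 t=0ms outcome=F: state=CLOSED
  event#2 t=2ms outcome=F: state=CLOSED
  event#3 t=4ms outcome=F: state=OPEN
  event#4 t=6ms outcome=F: state=OPEN
  event#5 t=8ms outcome=F: state=OPEN
  event#6 t=10ms outcome=S: state=CLOSED
  event#7 t=12ms outcome=F: state=CLOSED
  event#8 t=13ms outcome=F: state=CLOSED
  event#9 t=16ms outcome=S: state=CLOSED
  event#10 t=19ms outcome=S: state=CLOSED
  event#11 t=21ms outcome=S: state=CLOSED
  event#12 t=23ms outcome=S: state=CLOSED
  event#13 t=25ms outcome=S: state=CLOSED
  event#14 t=28ms outcome=S: state=CLOSED
  event#15 t=29ms outcome=S: state=CLOSED
  event#16 t=33ms outcome=F: state=CLOSED
  event#17 t=34ms outcome=F: state=CLOSED

Answer: CCOOOCCCCCCCCCCCC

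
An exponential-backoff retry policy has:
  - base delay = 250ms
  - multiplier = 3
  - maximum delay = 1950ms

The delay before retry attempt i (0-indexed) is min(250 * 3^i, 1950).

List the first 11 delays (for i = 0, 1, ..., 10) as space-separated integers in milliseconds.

Answer: 250 750 1950 1950 1950 1950 1950 1950 1950 1950 1950

Derivation:
Computing each delay:
  i=0: min(250*3^0, 1950) = 250
  i=1: min(250*3^1, 1950) = 750
  i=2: min(250*3^2, 1950) = 1950
  i=3: min(250*3^3, 1950) = 1950
  i=4: min(250*3^4, 1950) = 1950
  i=5: min(250*3^5, 1950) = 1950
  i=6: min(250*3^6, 1950) = 1950
  i=7: min(250*3^7, 1950) = 1950
  i=8: min(250*3^8, 1950) = 1950
  i=9: min(250*3^9, 1950) = 1950
  i=10: min(250*3^10, 1950) = 1950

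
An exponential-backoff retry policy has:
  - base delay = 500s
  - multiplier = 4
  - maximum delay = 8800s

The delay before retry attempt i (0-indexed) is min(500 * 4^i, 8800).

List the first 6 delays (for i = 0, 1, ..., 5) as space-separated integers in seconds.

Answer: 500 2000 8000 8800 8800 8800

Derivation:
Computing each delay:
  i=0: min(500*4^0, 8800) = 500
  i=1: min(500*4^1, 8800) = 2000
  i=2: min(500*4^2, 8800) = 8000
  i=3: min(500*4^3, 8800) = 8800
  i=4: min(500*4^4, 8800) = 8800
  i=5: min(500*4^5, 8800) = 8800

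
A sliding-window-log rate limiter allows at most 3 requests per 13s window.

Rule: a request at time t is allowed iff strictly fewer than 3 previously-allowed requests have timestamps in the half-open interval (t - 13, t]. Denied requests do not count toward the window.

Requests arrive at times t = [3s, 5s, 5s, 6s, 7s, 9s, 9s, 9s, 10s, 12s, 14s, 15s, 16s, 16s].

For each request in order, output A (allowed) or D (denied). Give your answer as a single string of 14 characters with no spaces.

Tracking allowed requests in the window:
  req#1 t=3s: ALLOW
  req#2 t=5s: ALLOW
  req#3 t=5s: ALLOW
  req#4 t=6s: DENY
  req#5 t=7s: DENY
  req#6 t=9s: DENY
  req#7 t=9s: DENY
  req#8 t=9s: DENY
  req#9 t=10s: DENY
  req#10 t=12s: DENY
  req#11 t=14s: DENY
  req#12 t=15s: DENY
  req#13 t=16s: ALLOW
  req#14 t=16s: DENY

Answer: AAADDDDDDDDDAD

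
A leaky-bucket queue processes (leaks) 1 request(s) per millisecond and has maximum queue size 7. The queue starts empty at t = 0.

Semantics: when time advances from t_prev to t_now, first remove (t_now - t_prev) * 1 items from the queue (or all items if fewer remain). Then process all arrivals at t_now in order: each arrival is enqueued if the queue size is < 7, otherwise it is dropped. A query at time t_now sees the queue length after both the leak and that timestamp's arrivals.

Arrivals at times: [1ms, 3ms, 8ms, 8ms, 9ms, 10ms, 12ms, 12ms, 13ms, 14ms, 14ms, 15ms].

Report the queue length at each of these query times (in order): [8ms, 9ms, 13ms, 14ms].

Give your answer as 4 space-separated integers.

Answer: 2 2 2 3

Derivation:
Queue lengths at query times:
  query t=8ms: backlog = 2
  query t=9ms: backlog = 2
  query t=13ms: backlog = 2
  query t=14ms: backlog = 3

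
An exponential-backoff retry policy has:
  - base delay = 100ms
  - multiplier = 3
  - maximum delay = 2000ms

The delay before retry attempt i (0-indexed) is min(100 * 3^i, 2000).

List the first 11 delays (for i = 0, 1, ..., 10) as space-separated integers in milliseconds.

Answer: 100 300 900 2000 2000 2000 2000 2000 2000 2000 2000

Derivation:
Computing each delay:
  i=0: min(100*3^0, 2000) = 100
  i=1: min(100*3^1, 2000) = 300
  i=2: min(100*3^2, 2000) = 900
  i=3: min(100*3^3, 2000) = 2000
  i=4: min(100*3^4, 2000) = 2000
  i=5: min(100*3^5, 2000) = 2000
  i=6: min(100*3^6, 2000) = 2000
  i=7: min(100*3^7, 2000) = 2000
  i=8: min(100*3^8, 2000) = 2000
  i=9: min(100*3^9, 2000) = 2000
  i=10: min(100*3^10, 2000) = 2000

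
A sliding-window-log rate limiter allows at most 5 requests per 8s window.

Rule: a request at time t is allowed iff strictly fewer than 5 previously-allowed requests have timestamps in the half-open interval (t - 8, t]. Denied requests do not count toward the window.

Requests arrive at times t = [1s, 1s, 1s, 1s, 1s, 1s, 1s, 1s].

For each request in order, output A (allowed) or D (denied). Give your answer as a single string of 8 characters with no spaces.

Answer: AAAAADDD

Derivation:
Tracking allowed requests in the window:
  req#1 t=1s: ALLOW
  req#2 t=1s: ALLOW
  req#3 t=1s: ALLOW
  req#4 t=1s: ALLOW
  req#5 t=1s: ALLOW
  req#6 t=1s: DENY
  req#7 t=1s: DENY
  req#8 t=1s: DENY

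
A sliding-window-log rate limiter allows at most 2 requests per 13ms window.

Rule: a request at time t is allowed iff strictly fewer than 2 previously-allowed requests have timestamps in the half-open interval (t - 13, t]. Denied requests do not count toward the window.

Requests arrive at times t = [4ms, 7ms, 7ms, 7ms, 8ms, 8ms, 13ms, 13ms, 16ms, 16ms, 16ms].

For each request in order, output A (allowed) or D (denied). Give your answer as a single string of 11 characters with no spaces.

Answer: AADDDDDDDDD

Derivation:
Tracking allowed requests in the window:
  req#1 t=4ms: ALLOW
  req#2 t=7ms: ALLOW
  req#3 t=7ms: DENY
  req#4 t=7ms: DENY
  req#5 t=8ms: DENY
  req#6 t=8ms: DENY
  req#7 t=13ms: DENY
  req#8 t=13ms: DENY
  req#9 t=16ms: DENY
  req#10 t=16ms: DENY
  req#11 t=16ms: DENY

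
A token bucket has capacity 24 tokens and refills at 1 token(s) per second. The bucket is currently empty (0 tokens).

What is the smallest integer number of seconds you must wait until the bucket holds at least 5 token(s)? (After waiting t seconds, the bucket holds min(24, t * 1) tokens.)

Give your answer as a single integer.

Need t * 1 >= 5, so t >= 5/1.
Smallest integer t = ceil(5/1) = 5.

Answer: 5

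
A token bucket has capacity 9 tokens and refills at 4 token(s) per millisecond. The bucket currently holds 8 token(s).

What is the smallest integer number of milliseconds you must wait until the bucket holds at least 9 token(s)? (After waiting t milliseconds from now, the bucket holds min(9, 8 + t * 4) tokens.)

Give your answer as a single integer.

Need 8 + t * 4 >= 9, so t >= 1/4.
Smallest integer t = ceil(1/4) = 1.

Answer: 1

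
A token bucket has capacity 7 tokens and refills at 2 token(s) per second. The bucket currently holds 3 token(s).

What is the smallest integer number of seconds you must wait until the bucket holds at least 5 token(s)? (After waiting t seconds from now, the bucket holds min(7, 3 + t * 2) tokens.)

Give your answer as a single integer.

Need 3 + t * 2 >= 5, so t >= 2/2.
Smallest integer t = ceil(2/2) = 1.

Answer: 1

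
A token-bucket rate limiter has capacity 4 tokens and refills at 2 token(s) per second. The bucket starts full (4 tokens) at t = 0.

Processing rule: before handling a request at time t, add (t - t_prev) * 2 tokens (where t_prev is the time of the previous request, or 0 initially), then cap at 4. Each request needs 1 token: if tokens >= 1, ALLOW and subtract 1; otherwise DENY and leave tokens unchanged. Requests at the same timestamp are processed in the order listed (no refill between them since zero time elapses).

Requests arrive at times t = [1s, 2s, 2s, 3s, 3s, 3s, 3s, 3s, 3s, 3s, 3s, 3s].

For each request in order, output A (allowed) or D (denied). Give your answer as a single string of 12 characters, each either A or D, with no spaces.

Answer: AAAAAAADDDDD

Derivation:
Simulating step by step:
  req#1 t=1s: ALLOW
  req#2 t=2s: ALLOW
  req#3 t=2s: ALLOW
  req#4 t=3s: ALLOW
  req#5 t=3s: ALLOW
  req#6 t=3s: ALLOW
  req#7 t=3s: ALLOW
  req#8 t=3s: DENY
  req#9 t=3s: DENY
  req#10 t=3s: DENY
  req#11 t=3s: DENY
  req#12 t=3s: DENY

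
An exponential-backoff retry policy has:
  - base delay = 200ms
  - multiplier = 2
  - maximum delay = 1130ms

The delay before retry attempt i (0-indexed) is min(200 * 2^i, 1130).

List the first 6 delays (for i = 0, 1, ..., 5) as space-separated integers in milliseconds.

Answer: 200 400 800 1130 1130 1130

Derivation:
Computing each delay:
  i=0: min(200*2^0, 1130) = 200
  i=1: min(200*2^1, 1130) = 400
  i=2: min(200*2^2, 1130) = 800
  i=3: min(200*2^3, 1130) = 1130
  i=4: min(200*2^4, 1130) = 1130
  i=5: min(200*2^5, 1130) = 1130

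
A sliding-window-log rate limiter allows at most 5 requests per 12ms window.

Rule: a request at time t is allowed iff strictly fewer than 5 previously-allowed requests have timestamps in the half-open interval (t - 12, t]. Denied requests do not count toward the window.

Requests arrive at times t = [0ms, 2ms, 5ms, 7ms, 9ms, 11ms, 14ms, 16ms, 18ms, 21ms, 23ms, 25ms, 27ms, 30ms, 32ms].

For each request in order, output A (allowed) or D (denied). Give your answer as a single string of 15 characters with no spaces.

Answer: AAAAADAAAAADAAA

Derivation:
Tracking allowed requests in the window:
  req#1 t=0ms: ALLOW
  req#2 t=2ms: ALLOW
  req#3 t=5ms: ALLOW
  req#4 t=7ms: ALLOW
  req#5 t=9ms: ALLOW
  req#6 t=11ms: DENY
  req#7 t=14ms: ALLOW
  req#8 t=16ms: ALLOW
  req#9 t=18ms: ALLOW
  req#10 t=21ms: ALLOW
  req#11 t=23ms: ALLOW
  req#12 t=25ms: DENY
  req#13 t=27ms: ALLOW
  req#14 t=30ms: ALLOW
  req#15 t=32ms: ALLOW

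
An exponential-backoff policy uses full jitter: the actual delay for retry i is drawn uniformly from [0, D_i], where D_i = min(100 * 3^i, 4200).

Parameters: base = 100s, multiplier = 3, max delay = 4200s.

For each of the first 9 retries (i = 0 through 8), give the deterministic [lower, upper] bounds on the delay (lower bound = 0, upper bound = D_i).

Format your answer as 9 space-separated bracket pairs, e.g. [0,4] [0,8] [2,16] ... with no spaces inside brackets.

Answer: [0,100] [0,300] [0,900] [0,2700] [0,4200] [0,4200] [0,4200] [0,4200] [0,4200]

Derivation:
Computing bounds per retry:
  i=0: D_i=min(100*3^0,4200)=100, bounds=[0,100]
  i=1: D_i=min(100*3^1,4200)=300, bounds=[0,300]
  i=2: D_i=min(100*3^2,4200)=900, bounds=[0,900]
  i=3: D_i=min(100*3^3,4200)=2700, bounds=[0,2700]
  i=4: D_i=min(100*3^4,4200)=4200, bounds=[0,4200]
  i=5: D_i=min(100*3^5,4200)=4200, bounds=[0,4200]
  i=6: D_i=min(100*3^6,4200)=4200, bounds=[0,4200]
  i=7: D_i=min(100*3^7,4200)=4200, bounds=[0,4200]
  i=8: D_i=min(100*3^8,4200)=4200, bounds=[0,4200]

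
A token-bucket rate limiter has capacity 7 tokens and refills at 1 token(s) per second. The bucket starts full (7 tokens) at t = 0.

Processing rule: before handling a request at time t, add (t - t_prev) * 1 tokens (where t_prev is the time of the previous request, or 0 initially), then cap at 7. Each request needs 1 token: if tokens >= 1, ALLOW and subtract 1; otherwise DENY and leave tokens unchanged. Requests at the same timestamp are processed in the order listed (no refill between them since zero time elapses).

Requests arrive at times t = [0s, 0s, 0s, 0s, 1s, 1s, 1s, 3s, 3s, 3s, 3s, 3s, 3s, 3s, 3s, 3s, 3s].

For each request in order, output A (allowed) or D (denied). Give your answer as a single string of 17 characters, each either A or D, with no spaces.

Answer: AAAAAAAAAADDDDDDD

Derivation:
Simulating step by step:
  req#1 t=0s: ALLOW
  req#2 t=0s: ALLOW
  req#3 t=0s: ALLOW
  req#4 t=0s: ALLOW
  req#5 t=1s: ALLOW
  req#6 t=1s: ALLOW
  req#7 t=1s: ALLOW
  req#8 t=3s: ALLOW
  req#9 t=3s: ALLOW
  req#10 t=3s: ALLOW
  req#11 t=3s: DENY
  req#12 t=3s: DENY
  req#13 t=3s: DENY
  req#14 t=3s: DENY
  req#15 t=3s: DENY
  req#16 t=3s: DENY
  req#17 t=3s: DENY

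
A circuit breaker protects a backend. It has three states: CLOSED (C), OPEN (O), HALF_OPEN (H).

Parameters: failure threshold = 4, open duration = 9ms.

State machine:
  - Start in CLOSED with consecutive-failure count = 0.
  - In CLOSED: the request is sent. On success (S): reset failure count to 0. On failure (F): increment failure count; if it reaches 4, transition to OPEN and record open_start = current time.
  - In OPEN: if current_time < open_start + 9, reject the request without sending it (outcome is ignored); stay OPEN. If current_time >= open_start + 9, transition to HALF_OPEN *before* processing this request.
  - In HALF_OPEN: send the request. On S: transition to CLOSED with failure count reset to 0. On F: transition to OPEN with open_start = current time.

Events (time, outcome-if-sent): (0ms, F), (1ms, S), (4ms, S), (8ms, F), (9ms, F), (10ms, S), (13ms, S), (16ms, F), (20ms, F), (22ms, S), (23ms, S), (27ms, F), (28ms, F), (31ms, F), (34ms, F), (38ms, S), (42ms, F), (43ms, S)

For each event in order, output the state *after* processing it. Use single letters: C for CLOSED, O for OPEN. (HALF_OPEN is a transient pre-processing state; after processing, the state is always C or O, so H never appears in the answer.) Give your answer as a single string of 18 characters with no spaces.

State after each event:
  event#1 t=0ms outcome=F: state=CLOSED
  event#2 t=1ms outcome=S: state=CLOSED
  event#3 t=4ms outcome=S: state=CLOSED
  event#4 t=8ms outcome=F: state=CLOSED
  event#5 t=9ms outcome=F: state=CLOSED
  event#6 t=10ms outcome=S: state=CLOSED
  event#7 t=13ms outcome=S: state=CLOSED
  event#8 t=16ms outcome=F: state=CLOSED
  event#9 t=20ms outcome=F: state=CLOSED
  event#10 t=22ms outcome=S: state=CLOSED
  event#11 t=23ms outcome=S: state=CLOSED
  event#12 t=27ms outcome=F: state=CLOSED
  event#13 t=28ms outcome=F: state=CLOSED
  event#14 t=31ms outcome=F: state=CLOSED
  event#15 t=34ms outcome=F: state=OPEN
  event#16 t=38ms outcome=S: state=OPEN
  event#17 t=42ms outcome=F: state=OPEN
  event#18 t=43ms outcome=S: state=CLOSED

Answer: CCCCCCCCCCCCCCOOOC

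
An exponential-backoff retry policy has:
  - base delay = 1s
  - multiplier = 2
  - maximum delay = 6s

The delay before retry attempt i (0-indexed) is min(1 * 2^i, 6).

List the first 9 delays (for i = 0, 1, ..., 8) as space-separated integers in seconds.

Computing each delay:
  i=0: min(1*2^0, 6) = 1
  i=1: min(1*2^1, 6) = 2
  i=2: min(1*2^2, 6) = 4
  i=3: min(1*2^3, 6) = 6
  i=4: min(1*2^4, 6) = 6
  i=5: min(1*2^5, 6) = 6
  i=6: min(1*2^6, 6) = 6
  i=7: min(1*2^7, 6) = 6
  i=8: min(1*2^8, 6) = 6

Answer: 1 2 4 6 6 6 6 6 6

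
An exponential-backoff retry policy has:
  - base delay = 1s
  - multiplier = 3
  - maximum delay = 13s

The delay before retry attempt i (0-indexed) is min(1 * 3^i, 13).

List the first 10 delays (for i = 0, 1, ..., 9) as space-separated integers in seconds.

Answer: 1 3 9 13 13 13 13 13 13 13

Derivation:
Computing each delay:
  i=0: min(1*3^0, 13) = 1
  i=1: min(1*3^1, 13) = 3
  i=2: min(1*3^2, 13) = 9
  i=3: min(1*3^3, 13) = 13
  i=4: min(1*3^4, 13) = 13
  i=5: min(1*3^5, 13) = 13
  i=6: min(1*3^6, 13) = 13
  i=7: min(1*3^7, 13) = 13
  i=8: min(1*3^8, 13) = 13
  i=9: min(1*3^9, 13) = 13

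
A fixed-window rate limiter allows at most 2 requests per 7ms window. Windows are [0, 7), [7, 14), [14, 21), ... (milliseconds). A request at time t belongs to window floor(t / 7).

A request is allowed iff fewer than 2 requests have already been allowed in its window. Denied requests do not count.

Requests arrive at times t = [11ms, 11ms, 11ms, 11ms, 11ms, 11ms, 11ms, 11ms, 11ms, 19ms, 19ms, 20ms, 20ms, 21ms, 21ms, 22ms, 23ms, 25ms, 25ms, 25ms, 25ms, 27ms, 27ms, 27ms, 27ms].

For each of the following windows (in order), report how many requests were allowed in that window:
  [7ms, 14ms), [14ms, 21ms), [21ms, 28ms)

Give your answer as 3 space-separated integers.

Answer: 2 2 2

Derivation:
Processing requests:
  req#1 t=11ms (window 1): ALLOW
  req#2 t=11ms (window 1): ALLOW
  req#3 t=11ms (window 1): DENY
  req#4 t=11ms (window 1): DENY
  req#5 t=11ms (window 1): DENY
  req#6 t=11ms (window 1): DENY
  req#7 t=11ms (window 1): DENY
  req#8 t=11ms (window 1): DENY
  req#9 t=11ms (window 1): DENY
  req#10 t=19ms (window 2): ALLOW
  req#11 t=19ms (window 2): ALLOW
  req#12 t=20ms (window 2): DENY
  req#13 t=20ms (window 2): DENY
  req#14 t=21ms (window 3): ALLOW
  req#15 t=21ms (window 3): ALLOW
  req#16 t=22ms (window 3): DENY
  req#17 t=23ms (window 3): DENY
  req#18 t=25ms (window 3): DENY
  req#19 t=25ms (window 3): DENY
  req#20 t=25ms (window 3): DENY
  req#21 t=25ms (window 3): DENY
  req#22 t=27ms (window 3): DENY
  req#23 t=27ms (window 3): DENY
  req#24 t=27ms (window 3): DENY
  req#25 t=27ms (window 3): DENY

Allowed counts by window: 2 2 2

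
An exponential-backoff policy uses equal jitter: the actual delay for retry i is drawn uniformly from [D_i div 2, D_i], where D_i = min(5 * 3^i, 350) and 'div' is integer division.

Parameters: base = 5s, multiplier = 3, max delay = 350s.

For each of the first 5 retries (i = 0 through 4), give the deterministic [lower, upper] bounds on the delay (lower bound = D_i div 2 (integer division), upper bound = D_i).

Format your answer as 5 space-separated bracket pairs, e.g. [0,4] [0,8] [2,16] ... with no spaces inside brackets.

Answer: [2,5] [7,15] [22,45] [67,135] [175,350]

Derivation:
Computing bounds per retry:
  i=0: D_i=min(5*3^0,350)=5, bounds=[2,5]
  i=1: D_i=min(5*3^1,350)=15, bounds=[7,15]
  i=2: D_i=min(5*3^2,350)=45, bounds=[22,45]
  i=3: D_i=min(5*3^3,350)=135, bounds=[67,135]
  i=4: D_i=min(5*3^4,350)=350, bounds=[175,350]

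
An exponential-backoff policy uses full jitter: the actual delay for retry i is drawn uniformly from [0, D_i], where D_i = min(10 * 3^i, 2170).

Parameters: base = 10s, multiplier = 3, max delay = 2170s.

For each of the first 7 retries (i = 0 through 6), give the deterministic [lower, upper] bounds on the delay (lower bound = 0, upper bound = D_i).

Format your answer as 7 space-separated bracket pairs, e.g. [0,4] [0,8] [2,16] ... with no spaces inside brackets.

Answer: [0,10] [0,30] [0,90] [0,270] [0,810] [0,2170] [0,2170]

Derivation:
Computing bounds per retry:
  i=0: D_i=min(10*3^0,2170)=10, bounds=[0,10]
  i=1: D_i=min(10*3^1,2170)=30, bounds=[0,30]
  i=2: D_i=min(10*3^2,2170)=90, bounds=[0,90]
  i=3: D_i=min(10*3^3,2170)=270, bounds=[0,270]
  i=4: D_i=min(10*3^4,2170)=810, bounds=[0,810]
  i=5: D_i=min(10*3^5,2170)=2170, bounds=[0,2170]
  i=6: D_i=min(10*3^6,2170)=2170, bounds=[0,2170]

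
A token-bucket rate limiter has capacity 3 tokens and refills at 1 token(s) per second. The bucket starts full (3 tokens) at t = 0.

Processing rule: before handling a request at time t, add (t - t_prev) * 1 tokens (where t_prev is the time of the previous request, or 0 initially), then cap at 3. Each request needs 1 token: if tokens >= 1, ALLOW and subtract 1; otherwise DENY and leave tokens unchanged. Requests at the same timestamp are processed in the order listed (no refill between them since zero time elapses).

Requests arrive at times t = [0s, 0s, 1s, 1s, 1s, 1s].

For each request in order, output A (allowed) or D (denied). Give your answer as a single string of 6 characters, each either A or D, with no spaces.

Answer: AAAADD

Derivation:
Simulating step by step:
  req#1 t=0s: ALLOW
  req#2 t=0s: ALLOW
  req#3 t=1s: ALLOW
  req#4 t=1s: ALLOW
  req#5 t=1s: DENY
  req#6 t=1s: DENY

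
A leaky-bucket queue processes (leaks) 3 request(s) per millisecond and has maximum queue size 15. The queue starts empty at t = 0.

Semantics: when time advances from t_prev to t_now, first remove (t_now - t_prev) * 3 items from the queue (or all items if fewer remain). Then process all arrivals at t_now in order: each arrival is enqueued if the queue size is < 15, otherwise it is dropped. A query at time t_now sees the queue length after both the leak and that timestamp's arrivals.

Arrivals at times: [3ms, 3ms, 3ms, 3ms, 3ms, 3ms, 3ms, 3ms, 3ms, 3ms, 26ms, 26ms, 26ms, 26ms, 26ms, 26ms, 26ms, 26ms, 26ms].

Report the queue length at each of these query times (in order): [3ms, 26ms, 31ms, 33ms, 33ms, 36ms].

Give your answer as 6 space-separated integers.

Queue lengths at query times:
  query t=3ms: backlog = 10
  query t=26ms: backlog = 9
  query t=31ms: backlog = 0
  query t=33ms: backlog = 0
  query t=33ms: backlog = 0
  query t=36ms: backlog = 0

Answer: 10 9 0 0 0 0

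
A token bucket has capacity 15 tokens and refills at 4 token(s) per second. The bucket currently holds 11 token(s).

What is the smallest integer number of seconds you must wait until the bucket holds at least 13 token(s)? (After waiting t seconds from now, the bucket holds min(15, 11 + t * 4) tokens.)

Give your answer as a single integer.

Need 11 + t * 4 >= 13, so t >= 2/4.
Smallest integer t = ceil(2/4) = 1.

Answer: 1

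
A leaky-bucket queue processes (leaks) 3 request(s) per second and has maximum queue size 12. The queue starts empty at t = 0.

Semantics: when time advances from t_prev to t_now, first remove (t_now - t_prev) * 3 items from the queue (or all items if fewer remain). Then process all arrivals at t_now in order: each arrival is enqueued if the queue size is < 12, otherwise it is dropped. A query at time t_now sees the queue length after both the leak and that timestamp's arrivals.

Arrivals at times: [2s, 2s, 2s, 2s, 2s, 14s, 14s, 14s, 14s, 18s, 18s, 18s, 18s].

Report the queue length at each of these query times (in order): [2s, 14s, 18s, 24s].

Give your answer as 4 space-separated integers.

Queue lengths at query times:
  query t=2s: backlog = 5
  query t=14s: backlog = 4
  query t=18s: backlog = 4
  query t=24s: backlog = 0

Answer: 5 4 4 0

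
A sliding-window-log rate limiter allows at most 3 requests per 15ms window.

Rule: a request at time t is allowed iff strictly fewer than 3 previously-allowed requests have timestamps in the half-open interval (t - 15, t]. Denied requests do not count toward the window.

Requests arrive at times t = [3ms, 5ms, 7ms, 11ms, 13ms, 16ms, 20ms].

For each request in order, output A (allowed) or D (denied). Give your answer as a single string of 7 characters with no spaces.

Tracking allowed requests in the window:
  req#1 t=3ms: ALLOW
  req#2 t=5ms: ALLOW
  req#3 t=7ms: ALLOW
  req#4 t=11ms: DENY
  req#5 t=13ms: DENY
  req#6 t=16ms: DENY
  req#7 t=20ms: ALLOW

Answer: AAADDDA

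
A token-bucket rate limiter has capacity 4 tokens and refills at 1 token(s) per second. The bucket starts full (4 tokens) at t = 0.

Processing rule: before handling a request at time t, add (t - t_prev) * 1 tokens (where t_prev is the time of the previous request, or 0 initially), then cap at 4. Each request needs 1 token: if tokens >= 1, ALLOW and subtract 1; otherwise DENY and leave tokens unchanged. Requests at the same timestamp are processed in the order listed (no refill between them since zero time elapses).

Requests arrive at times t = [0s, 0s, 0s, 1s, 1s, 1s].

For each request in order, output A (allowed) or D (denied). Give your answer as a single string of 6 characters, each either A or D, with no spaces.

Simulating step by step:
  req#1 t=0s: ALLOW
  req#2 t=0s: ALLOW
  req#3 t=0s: ALLOW
  req#4 t=1s: ALLOW
  req#5 t=1s: ALLOW
  req#6 t=1s: DENY

Answer: AAAAAD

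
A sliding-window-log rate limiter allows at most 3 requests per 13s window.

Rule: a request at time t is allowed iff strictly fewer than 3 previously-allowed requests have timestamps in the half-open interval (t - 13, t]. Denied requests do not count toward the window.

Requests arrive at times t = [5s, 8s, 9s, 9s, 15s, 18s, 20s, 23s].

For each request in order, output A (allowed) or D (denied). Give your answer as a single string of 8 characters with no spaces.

Tracking allowed requests in the window:
  req#1 t=5s: ALLOW
  req#2 t=8s: ALLOW
  req#3 t=9s: ALLOW
  req#4 t=9s: DENY
  req#5 t=15s: DENY
  req#6 t=18s: ALLOW
  req#7 t=20s: DENY
  req#8 t=23s: ALLOW

Answer: AAADDADA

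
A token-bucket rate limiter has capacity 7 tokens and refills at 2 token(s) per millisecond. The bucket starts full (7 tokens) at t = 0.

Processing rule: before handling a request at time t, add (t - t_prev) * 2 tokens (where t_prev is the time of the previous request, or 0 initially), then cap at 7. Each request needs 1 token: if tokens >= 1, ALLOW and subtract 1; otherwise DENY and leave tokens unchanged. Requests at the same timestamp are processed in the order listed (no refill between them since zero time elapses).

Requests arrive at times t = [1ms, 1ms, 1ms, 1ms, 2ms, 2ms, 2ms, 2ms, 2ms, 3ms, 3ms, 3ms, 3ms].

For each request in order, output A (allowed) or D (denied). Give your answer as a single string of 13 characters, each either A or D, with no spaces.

Simulating step by step:
  req#1 t=1ms: ALLOW
  req#2 t=1ms: ALLOW
  req#3 t=1ms: ALLOW
  req#4 t=1ms: ALLOW
  req#5 t=2ms: ALLOW
  req#6 t=2ms: ALLOW
  req#7 t=2ms: ALLOW
  req#8 t=2ms: ALLOW
  req#9 t=2ms: ALLOW
  req#10 t=3ms: ALLOW
  req#11 t=3ms: ALLOW
  req#12 t=3ms: DENY
  req#13 t=3ms: DENY

Answer: AAAAAAAAAAADD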